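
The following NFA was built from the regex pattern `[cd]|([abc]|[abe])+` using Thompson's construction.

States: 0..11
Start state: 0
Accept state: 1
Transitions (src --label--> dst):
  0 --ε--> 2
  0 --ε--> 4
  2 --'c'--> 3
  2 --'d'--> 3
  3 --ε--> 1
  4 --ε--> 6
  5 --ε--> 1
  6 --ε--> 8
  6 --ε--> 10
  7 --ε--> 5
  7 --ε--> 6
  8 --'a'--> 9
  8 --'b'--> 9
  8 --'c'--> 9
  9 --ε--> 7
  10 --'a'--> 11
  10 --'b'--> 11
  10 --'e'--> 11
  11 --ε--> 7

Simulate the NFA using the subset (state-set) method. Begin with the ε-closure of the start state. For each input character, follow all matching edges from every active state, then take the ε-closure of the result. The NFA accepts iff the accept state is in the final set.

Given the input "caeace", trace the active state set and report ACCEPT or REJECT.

Answer: ACCEPT

Trace:
S₀ = ε-closure({0}) = {0,2,4,6,8,10}
'c' @ 1: {1,3,5,6,7,8,9,10}  [accepting]
'a' @ 2: {1,5,6,7,8,9,10,11}  [accepting]
'e' @ 3: {1,5,6,7,8,10,11}  [accepting]
'a' @ 4: {1,5,6,7,8,9,10,11}  [accepting]
'c' @ 5: {1,5,6,7,8,9,10}  [accepting]
'e' @ 6: {1,5,6,7,8,10,11}  [accepting]
end set {1,5,6,7,8,10,11} — state 1 in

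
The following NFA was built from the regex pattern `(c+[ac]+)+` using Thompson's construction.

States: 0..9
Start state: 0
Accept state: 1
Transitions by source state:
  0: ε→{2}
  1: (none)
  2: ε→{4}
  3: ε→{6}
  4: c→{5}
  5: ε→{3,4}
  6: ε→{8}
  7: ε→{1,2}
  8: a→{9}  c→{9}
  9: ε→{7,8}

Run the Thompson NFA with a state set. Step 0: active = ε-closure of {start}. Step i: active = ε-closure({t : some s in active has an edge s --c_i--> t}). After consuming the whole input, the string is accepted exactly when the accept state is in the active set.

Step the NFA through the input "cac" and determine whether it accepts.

start: ε-closure({0}) = {0,2,4}
'c' @ 1: {3,4,5,6,8}
'a' @ 2: {1,2,4,7,8,9}  ✓accept
'c' @ 3: {1,2,3,4,5,6,7,8,9}  ✓accept
end set {1,2,3,4,5,6,7,8,9} — state 1 in

Answer: ACCEPT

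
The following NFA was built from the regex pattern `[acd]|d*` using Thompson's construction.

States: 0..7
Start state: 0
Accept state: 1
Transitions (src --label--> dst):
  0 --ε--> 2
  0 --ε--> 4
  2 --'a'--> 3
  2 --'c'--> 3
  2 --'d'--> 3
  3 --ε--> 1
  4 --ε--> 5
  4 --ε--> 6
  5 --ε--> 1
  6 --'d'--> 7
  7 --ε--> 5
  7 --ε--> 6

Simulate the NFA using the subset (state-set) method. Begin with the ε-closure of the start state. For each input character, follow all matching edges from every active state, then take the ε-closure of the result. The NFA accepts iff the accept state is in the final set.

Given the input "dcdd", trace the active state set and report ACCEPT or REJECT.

start: ε-closure({0}) = {0,1,2,4,5,6}
'd' @ 1: {1,3,5,6,7}  [accepting]
'c' @ 2: {}  — state set empty
rest 'dd' ignored (set empty)
after full input: {}  (accept=1 not in)

Answer: REJECT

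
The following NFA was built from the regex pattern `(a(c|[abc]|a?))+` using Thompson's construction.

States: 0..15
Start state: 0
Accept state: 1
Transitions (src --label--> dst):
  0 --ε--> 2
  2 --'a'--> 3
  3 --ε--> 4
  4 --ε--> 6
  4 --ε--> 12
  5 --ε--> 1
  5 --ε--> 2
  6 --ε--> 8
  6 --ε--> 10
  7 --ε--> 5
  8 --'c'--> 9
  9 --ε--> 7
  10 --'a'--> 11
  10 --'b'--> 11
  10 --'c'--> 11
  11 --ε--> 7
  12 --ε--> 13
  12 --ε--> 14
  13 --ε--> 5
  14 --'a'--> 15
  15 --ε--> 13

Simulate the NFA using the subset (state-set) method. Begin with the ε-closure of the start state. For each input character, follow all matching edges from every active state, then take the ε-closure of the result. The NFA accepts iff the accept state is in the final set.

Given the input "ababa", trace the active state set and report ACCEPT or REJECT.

Answer: ACCEPT

Trace:
initial (ε-close {0}): {0,2}
'a' @ 1: {1,2,3,4,5,6,8,10,12,13,14}  [accepting]
'b' @ 2: {1,2,5,7,11}  [accepting]
'a' @ 3: {1,2,3,4,5,6,8,10,12,13,14}  [accepting]
'b' @ 4: {1,2,5,7,11}  [accepting]
'a' @ 5: {1,2,3,4,5,6,8,10,12,13,14}  [accepting]
end set {1,2,3,4,5,6,8,10,12,13,14} — state 1 in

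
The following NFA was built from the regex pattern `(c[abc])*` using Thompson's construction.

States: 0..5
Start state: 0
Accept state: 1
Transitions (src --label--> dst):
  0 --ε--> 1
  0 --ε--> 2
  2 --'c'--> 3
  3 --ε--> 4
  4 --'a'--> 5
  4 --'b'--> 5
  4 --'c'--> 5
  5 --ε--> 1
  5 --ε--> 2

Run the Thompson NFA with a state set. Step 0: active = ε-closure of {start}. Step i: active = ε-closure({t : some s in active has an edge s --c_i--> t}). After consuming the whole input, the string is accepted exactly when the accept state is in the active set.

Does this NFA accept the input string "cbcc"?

S₀ = ε-closure({0}) = {0,1,2}
'c' @ 1: {3,4}
'b' @ 2: {1,2,5}  (accept∈set)
'c' @ 3: {3,4}
'c' @ 4: {1,2,5}  (accept∈set)
final: {1,2,5}; accept 1 in set

Answer: ACCEPT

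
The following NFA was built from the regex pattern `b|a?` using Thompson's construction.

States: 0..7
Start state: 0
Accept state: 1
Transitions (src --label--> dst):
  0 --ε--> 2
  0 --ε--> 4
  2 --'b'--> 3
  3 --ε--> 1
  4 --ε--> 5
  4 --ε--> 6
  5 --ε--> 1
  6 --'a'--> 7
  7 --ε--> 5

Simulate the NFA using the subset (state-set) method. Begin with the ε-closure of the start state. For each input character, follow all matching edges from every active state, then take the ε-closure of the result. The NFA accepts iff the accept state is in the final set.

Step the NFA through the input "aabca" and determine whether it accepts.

Answer: REJECT

Steps:
S₀ = ε-closure({0}) = {0,1,2,4,5,6}
'a' @ 1: {1,5,7}  (accept∈set)
'a' @ 2: {}  — dead — no transitions
rest 'bca' ignored (set empty)
end set {} — state 1 not in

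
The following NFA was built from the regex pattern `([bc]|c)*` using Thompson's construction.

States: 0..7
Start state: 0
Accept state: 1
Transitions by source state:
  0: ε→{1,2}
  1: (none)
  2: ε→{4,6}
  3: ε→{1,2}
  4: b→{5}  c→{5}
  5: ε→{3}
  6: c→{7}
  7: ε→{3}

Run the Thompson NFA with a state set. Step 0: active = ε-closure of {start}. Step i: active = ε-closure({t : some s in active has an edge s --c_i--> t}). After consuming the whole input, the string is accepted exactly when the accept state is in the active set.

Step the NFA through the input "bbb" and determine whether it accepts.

S₀ = ε-closure({0}) = {0,1,2,4,6}
'b' @ 1: {1,2,3,4,5,6}  [accepting]
'b' @ 2: {1,2,3,4,5,6}  [accepting]
'b' @ 3: {1,2,3,4,5,6}  [accepting]
after full input: {1,2,3,4,5,6}  (accept=1 in)

Answer: ACCEPT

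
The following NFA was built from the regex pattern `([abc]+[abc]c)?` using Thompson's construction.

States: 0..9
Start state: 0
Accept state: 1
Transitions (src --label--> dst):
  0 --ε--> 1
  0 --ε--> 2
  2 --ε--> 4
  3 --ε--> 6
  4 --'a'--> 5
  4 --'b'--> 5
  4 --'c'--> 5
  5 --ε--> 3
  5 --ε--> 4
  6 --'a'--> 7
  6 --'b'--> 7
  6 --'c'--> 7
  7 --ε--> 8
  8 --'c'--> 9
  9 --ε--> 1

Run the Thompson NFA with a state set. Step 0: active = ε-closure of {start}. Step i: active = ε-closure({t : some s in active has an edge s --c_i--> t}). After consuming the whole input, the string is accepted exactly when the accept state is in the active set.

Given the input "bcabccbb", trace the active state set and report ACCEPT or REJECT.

start: ε-closure({0}) = {0,1,2,4}
'b' @ 1: {3,4,5,6}
'c' @ 2: {3,4,5,6,7,8}
'a' @ 3: {3,4,5,6,7,8}
'b' @ 4: {3,4,5,6,7,8}
'c' @ 5: {1,3,4,5,6,7,8,9}  (accept∈set)
'c' @ 6: {1,3,4,5,6,7,8,9}  (accept∈set)
'b' @ 7: {3,4,5,6,7,8}
'b' @ 8: {3,4,5,6,7,8}
after full input: {3,4,5,6,7,8}  (accept=1 not in)

Answer: REJECT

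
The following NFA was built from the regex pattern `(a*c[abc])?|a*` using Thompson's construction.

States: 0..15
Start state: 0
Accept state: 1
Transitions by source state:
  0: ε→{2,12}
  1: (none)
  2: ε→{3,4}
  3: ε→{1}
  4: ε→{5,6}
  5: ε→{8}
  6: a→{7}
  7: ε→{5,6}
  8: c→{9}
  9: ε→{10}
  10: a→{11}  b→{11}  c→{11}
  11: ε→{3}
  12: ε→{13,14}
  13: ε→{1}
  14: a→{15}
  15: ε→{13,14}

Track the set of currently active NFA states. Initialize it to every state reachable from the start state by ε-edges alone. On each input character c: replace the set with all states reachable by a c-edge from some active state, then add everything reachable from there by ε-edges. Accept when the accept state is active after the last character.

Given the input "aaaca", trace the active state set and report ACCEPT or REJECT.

Answer: ACCEPT

Derivation:
start: ε-closure({0}) = {0,1,2,3,4,5,6,8,12,13,14}
'a' @ 1: {1,5,6,7,8,13,14,15}  ✓accept
'a' @ 2: {1,5,6,7,8,13,14,15}  ✓accept
'a' @ 3: {1,5,6,7,8,13,14,15}  ✓accept
'c' @ 4: {9,10}
'a' @ 5: {1,3,11}  ✓accept
final: {1,3,11}; accept 1 in set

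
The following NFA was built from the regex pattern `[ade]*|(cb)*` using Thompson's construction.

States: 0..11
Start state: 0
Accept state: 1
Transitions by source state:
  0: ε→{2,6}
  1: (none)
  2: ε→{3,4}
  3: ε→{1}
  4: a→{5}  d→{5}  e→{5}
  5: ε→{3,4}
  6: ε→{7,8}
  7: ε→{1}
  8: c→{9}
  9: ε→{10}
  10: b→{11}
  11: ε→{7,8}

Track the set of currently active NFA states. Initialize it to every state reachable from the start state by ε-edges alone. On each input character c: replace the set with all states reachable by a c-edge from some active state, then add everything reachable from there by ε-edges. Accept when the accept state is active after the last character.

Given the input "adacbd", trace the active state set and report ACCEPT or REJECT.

Answer: REJECT

Steps:
start: ε-closure({0}) = {0,1,2,3,4,6,7,8}
'a' @ 1: {1,3,4,5}  ✓accept
'd' @ 2: {1,3,4,5}  ✓accept
'a' @ 3: {1,3,4,5}  ✓accept
'c' @ 4: {}  — dead — no transitions
rest 'bd' ignored (set empty)
end set {} — state 1 not in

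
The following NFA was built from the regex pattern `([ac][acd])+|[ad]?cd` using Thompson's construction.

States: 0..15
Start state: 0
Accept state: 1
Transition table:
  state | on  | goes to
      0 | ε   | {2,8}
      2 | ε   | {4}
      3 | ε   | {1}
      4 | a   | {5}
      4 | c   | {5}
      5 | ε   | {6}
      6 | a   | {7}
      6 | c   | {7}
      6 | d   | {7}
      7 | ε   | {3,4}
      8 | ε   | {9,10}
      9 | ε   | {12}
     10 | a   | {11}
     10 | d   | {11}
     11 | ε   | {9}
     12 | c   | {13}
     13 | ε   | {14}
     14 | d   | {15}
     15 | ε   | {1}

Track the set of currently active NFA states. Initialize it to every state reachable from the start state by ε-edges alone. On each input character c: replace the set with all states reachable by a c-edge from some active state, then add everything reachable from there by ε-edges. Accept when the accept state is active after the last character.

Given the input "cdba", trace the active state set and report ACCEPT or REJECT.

Answer: REJECT

Steps:
start: ε-closure({0}) = {0,2,4,8,9,10,12}
'c' @ 1: {5,6,13,14}
'd' @ 2: {1,3,4,7,15}  (accept∈set)
'b' @ 3: {}  — state set empty
rest 'a' ignored (set empty)
final: {}; accept 1 not in set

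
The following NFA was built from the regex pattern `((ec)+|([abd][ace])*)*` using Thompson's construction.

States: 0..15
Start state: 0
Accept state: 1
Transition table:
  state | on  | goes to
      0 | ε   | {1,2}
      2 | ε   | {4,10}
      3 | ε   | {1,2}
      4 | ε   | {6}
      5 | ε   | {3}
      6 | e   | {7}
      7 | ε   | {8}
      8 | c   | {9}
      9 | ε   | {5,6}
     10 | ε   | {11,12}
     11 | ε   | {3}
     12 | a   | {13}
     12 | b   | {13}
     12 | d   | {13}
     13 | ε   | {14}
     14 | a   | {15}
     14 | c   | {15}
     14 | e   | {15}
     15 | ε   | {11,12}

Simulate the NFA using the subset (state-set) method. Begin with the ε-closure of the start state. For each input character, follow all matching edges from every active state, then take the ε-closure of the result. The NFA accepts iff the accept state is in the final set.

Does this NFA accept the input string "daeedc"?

Answer: REJECT

Steps:
start: ε-closure({0}) = {0,1,2,3,4,6,10,11,12}
'd' @ 1: {13,14}
'a' @ 2: {1,2,3,4,6,10,11,12,15}  ✓accept
'e' @ 3: {7,8}
'e' @ 4: {}  — dead — no transitions
rest 'dc' ignored (set empty)
final: {}; accept 1 not in set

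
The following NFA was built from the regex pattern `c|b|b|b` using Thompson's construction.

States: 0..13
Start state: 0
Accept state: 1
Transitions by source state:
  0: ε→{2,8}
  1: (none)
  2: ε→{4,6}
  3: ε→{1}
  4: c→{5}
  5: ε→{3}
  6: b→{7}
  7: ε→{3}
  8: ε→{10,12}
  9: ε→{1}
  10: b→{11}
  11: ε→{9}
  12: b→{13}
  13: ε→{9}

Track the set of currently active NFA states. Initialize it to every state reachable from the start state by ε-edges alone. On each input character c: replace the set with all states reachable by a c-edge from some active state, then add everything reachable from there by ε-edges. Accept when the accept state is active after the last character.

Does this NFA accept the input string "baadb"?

Answer: REJECT

Derivation:
S₀ = ε-closure({0}) = {0,2,4,6,8,10,12}
'b' @ 1: {1,3,7,9,11,13}  [accepting]
'a' @ 2: {}  — dead — no transitions
rest 'adb' ignored (set empty)
final: {}; accept 1 not in set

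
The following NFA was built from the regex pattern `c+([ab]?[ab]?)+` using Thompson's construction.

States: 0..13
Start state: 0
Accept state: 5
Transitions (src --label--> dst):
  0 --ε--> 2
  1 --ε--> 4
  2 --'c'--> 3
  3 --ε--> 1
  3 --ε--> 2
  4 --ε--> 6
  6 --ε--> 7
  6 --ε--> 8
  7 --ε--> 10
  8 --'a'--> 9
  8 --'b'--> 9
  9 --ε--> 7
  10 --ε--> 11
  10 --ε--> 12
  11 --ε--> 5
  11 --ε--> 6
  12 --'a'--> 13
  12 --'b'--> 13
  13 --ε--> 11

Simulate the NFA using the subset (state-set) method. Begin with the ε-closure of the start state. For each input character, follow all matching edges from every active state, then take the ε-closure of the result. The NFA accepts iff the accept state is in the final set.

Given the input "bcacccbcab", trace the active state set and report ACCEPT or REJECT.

start: ε-closure({0}) = {0,2}
'b' @ 1: {}  — state set empty
rest 'cacccbcab' ignored (set empty)
final: {}; accept 5 not in set

Answer: REJECT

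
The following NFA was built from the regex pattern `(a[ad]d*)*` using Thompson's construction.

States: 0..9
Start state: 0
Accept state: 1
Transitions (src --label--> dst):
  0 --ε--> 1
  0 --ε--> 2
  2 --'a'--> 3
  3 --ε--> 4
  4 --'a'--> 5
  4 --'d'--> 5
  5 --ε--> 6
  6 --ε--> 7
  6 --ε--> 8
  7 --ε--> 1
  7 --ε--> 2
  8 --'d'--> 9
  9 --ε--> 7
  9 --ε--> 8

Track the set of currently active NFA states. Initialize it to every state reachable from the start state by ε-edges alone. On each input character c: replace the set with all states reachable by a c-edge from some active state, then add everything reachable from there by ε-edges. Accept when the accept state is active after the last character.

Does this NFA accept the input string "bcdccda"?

initial (ε-close {0}): {0,1,2}
'b' @ 1: {}  — dead — no transitions
rest 'cdccda' ignored (set empty)
end set {} — state 1 not in

Answer: REJECT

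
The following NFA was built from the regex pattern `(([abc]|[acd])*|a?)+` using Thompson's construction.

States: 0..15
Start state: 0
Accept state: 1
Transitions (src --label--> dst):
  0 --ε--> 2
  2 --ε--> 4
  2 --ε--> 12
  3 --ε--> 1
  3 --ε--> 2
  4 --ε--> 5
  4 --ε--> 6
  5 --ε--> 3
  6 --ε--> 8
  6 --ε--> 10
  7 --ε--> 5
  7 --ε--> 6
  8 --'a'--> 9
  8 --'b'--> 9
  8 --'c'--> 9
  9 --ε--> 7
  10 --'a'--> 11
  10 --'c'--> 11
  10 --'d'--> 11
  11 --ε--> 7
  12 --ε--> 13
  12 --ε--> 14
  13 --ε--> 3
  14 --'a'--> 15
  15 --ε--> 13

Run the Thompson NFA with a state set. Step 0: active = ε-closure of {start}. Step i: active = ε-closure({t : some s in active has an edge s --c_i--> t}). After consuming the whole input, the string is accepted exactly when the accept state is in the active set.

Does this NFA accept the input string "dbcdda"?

Answer: ACCEPT

Steps:
initial (ε-close {0}): {0,1,2,3,4,5,6,8,10,12,13,14}
'd' @ 1: {1,2,3,4,5,6,7,8,10,11,12,13,14}  (accept∈set)
'b' @ 2: {1,2,3,4,5,6,7,8,9,10,12,13,14}  (accept∈set)
'c' @ 3: {1,2,3,4,5,6,7,8,9,10,11,12,13,14}  (accept∈set)
'd' @ 4: {1,2,3,4,5,6,7,8,10,11,12,13,14}  (accept∈set)
'd' @ 5: {1,2,3,4,5,6,7,8,10,11,12,13,14}  (accept∈set)
'a' @ 6: {1,2,3,4,5,6,7,8,9,10,11,12,13,14,15}  (accept∈set)
final: {1,2,3,4,5,6,7,8,9,10,11,12,13,14,15}; accept 1 in set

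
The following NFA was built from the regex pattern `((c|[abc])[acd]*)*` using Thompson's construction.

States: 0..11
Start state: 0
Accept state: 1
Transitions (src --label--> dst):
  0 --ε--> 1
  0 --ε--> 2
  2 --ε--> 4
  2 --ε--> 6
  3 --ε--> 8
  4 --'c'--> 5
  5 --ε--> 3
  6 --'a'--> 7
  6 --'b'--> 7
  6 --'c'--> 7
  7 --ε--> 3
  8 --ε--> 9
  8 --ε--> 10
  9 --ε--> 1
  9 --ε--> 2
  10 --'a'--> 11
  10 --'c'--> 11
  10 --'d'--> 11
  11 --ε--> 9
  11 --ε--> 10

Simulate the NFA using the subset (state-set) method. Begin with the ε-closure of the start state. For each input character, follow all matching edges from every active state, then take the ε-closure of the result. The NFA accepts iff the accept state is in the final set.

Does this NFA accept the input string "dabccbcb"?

Answer: REJECT

Steps:
start: ε-closure({0}) = {0,1,2,4,6}
'd' @ 1: {}  — dead — no transitions
rest 'abccbcb' ignored (set empty)
final: {}; accept 1 not in set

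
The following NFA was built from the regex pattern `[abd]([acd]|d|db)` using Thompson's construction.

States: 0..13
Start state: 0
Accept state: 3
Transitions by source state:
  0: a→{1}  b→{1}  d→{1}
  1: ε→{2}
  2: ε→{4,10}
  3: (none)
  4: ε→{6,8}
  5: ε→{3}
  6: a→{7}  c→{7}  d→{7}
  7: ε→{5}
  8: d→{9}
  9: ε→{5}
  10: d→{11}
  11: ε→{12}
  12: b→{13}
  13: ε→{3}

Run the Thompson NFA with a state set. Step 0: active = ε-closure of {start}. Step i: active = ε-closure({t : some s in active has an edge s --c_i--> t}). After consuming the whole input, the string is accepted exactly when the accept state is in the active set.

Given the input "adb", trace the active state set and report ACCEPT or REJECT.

initial (ε-close {0}): {0}
'a' @ 1: {1,2,4,6,8,10}
'd' @ 2: {3,5,7,9,11,12}  ✓accept
'b' @ 3: {3,13}  ✓accept
end set {3,13} — state 3 in

Answer: ACCEPT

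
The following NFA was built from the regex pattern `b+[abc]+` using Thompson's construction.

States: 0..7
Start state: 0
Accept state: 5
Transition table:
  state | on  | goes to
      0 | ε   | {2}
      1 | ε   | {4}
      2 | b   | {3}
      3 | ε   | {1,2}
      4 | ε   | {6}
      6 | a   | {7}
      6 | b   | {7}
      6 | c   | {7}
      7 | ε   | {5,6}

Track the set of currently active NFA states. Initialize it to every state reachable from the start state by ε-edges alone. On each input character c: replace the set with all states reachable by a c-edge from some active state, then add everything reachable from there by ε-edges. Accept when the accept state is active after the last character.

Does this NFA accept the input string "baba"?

Answer: ACCEPT

Derivation:
start: ε-closure({0}) = {0,2}
'b' @ 1: {1,2,3,4,6}
'a' @ 2: {5,6,7}  (accept∈set)
'b' @ 3: {5,6,7}  (accept∈set)
'a' @ 4: {5,6,7}  (accept∈set)
end set {5,6,7} — state 5 in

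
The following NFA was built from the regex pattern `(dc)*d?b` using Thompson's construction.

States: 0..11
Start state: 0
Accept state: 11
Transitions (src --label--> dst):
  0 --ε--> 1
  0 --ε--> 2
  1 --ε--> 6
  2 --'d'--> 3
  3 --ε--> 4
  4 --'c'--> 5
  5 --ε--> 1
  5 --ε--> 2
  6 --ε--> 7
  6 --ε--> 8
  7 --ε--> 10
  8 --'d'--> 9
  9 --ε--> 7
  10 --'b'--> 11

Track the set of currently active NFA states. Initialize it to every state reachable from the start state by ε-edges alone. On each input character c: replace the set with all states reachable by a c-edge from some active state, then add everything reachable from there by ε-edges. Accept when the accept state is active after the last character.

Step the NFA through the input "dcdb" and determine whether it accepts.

Answer: ACCEPT

Trace:
initial (ε-close {0}): {0,1,2,6,7,8,10}
'd' @ 1: {3,4,7,9,10}
'c' @ 2: {1,2,5,6,7,8,10}
'd' @ 3: {3,4,7,9,10}
'b' @ 4: {11}  (accept∈set)
end set {11} — state 11 in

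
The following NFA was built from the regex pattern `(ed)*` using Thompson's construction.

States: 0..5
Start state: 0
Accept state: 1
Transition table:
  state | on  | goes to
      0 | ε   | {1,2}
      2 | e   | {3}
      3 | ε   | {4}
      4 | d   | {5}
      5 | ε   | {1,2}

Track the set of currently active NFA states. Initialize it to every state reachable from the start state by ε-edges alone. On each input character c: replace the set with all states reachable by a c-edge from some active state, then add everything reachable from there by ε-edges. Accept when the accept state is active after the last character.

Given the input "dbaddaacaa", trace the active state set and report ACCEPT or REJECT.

Answer: REJECT

Derivation:
initial (ε-close {0}): {0,1,2}
'd' @ 1: {}  — no active states
rest 'baddaacaa' ignored (set empty)
end set {} — state 1 not in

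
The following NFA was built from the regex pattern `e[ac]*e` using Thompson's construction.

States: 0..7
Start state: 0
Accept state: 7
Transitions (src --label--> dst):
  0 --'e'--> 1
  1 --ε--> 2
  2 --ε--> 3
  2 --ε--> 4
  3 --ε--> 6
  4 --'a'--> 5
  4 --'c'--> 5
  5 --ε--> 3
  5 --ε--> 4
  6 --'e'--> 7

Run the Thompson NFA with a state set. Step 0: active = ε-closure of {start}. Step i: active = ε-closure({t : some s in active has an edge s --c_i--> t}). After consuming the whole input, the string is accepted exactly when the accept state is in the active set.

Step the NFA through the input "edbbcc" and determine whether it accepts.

Answer: REJECT

Trace:
start: ε-closure({0}) = {0}
'e' @ 1: {1,2,3,4,6}
'd' @ 2: {}  — state set empty
rest 'bbcc' ignored (set empty)
end set {} — state 7 not in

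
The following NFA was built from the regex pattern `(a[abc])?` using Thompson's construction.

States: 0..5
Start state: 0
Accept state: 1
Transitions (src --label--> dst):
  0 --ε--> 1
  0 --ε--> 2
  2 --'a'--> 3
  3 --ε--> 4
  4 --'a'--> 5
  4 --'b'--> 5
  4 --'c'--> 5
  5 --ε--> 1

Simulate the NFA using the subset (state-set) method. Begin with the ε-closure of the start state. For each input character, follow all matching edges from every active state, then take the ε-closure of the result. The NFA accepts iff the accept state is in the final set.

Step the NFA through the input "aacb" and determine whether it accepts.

start: ε-closure({0}) = {0,1,2}
'a' @ 1: {3,4}
'a' @ 2: {1,5}  [accepting]
'c' @ 3: {}  — dead — no transitions
rest 'b' ignored (set empty)
final: {}; accept 1 not in set

Answer: REJECT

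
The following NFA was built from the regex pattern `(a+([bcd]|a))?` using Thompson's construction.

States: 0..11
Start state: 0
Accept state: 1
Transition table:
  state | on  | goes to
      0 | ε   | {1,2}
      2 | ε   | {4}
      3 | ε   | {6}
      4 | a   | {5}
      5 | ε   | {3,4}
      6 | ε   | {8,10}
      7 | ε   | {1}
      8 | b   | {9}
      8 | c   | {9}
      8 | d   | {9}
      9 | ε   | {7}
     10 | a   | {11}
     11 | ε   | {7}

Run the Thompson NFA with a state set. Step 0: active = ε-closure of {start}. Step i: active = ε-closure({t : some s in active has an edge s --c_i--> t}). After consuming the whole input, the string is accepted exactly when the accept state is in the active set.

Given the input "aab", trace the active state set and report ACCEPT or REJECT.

S₀ = ε-closure({0}) = {0,1,2,4}
'a' @ 1: {3,4,5,6,8,10}
'a' @ 2: {1,3,4,5,6,7,8,10,11}  (accept∈set)
'b' @ 3: {1,7,9}  (accept∈set)
final: {1,7,9}; accept 1 in set

Answer: ACCEPT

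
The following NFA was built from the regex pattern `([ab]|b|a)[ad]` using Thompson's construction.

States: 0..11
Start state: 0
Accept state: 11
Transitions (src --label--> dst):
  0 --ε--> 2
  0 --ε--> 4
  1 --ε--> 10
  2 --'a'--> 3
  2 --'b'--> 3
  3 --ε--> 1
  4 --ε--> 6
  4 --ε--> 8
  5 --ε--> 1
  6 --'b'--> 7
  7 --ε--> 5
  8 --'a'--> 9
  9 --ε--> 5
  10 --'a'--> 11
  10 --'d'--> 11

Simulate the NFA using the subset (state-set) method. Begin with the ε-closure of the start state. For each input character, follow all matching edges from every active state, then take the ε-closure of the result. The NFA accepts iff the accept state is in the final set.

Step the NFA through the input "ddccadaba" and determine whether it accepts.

Answer: REJECT

Derivation:
S₀ = ε-closure({0}) = {0,2,4,6,8}
'd' @ 1: {}  — dead — no transitions
rest 'dccadaba' ignored (set empty)
final: {}; accept 11 not in set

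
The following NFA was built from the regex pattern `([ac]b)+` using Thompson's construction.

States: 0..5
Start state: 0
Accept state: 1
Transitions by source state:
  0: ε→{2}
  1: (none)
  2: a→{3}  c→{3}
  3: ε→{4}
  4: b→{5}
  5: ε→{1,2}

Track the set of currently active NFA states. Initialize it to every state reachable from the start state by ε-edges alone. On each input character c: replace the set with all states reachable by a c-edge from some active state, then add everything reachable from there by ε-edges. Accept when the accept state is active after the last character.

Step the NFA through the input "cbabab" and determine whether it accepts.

S₀ = ε-closure({0}) = {0,2}
'c' @ 1: {3,4}
'b' @ 2: {1,2,5}  (accept∈set)
'a' @ 3: {3,4}
'b' @ 4: {1,2,5}  (accept∈set)
'a' @ 5: {3,4}
'b' @ 6: {1,2,5}  (accept∈set)
after full input: {1,2,5}  (accept=1 in)

Answer: ACCEPT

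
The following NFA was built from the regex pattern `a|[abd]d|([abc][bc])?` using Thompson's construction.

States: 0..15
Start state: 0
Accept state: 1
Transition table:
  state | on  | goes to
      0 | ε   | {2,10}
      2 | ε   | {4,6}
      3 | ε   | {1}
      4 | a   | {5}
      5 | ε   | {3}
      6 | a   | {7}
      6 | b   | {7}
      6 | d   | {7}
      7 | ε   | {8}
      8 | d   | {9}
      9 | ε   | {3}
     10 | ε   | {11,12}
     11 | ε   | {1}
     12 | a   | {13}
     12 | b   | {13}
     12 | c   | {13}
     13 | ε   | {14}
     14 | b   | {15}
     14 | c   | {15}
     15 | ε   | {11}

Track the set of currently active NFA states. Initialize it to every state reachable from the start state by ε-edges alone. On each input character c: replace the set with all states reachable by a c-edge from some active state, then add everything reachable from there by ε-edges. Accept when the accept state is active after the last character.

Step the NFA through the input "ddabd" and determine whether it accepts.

initial (ε-close {0}): {0,1,2,4,6,10,11,12}
'd' @ 1: {7,8}
'd' @ 2: {1,3,9}  ✓accept
'a' @ 3: {}  — state set empty
rest 'bd' ignored (set empty)
final: {}; accept 1 not in set

Answer: REJECT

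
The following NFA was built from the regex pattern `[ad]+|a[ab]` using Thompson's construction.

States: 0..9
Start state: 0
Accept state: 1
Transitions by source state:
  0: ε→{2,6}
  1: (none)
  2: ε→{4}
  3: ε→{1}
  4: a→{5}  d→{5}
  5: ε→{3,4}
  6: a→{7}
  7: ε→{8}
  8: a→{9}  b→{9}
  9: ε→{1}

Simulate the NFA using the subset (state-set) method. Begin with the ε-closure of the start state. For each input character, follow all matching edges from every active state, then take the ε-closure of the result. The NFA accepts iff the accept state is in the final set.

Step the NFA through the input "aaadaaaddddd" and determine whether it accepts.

Answer: ACCEPT

Steps:
S₀ = ε-closure({0}) = {0,2,4,6}
'a' @ 1: {1,3,4,5,7,8}  [accepting]
'a' @ 2: {1,3,4,5,9}  [accepting]
'a' @ 3: {1,3,4,5}  [accepting]
'd' @ 4: {1,3,4,5}  [accepting]
'a' @ 5: {1,3,4,5}  [accepting]
'a' @ 6: {1,3,4,5}  [accepting]
'a' @ 7: {1,3,4,5}  [accepting]
'd' @ 8: {1,3,4,5}  [accepting]
'd' @ 9: {1,3,4,5}  [accepting]
'd' @ 10: {1,3,4,5}  [accepting]
'd' @ 11: {1,3,4,5}  [accepting]
'd' @ 12: {1,3,4,5}  [accepting]
final: {1,3,4,5}; accept 1 in set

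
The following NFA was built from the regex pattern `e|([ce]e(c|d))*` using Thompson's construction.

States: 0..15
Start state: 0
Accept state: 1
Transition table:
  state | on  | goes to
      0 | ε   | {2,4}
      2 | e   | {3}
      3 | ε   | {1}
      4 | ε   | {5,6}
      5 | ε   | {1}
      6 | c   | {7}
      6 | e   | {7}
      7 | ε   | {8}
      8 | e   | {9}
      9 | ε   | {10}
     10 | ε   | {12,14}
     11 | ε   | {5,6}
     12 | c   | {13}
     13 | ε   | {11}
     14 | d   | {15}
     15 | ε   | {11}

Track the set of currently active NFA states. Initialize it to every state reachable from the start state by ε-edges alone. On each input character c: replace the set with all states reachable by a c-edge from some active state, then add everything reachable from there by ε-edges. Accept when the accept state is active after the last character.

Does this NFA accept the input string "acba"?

Answer: REJECT

Trace:
S₀ = ε-closure({0}) = {0,1,2,4,5,6}
'a' @ 1: {}  — state set empty
rest 'cba' ignored (set empty)
after full input: {}  (accept=1 not in)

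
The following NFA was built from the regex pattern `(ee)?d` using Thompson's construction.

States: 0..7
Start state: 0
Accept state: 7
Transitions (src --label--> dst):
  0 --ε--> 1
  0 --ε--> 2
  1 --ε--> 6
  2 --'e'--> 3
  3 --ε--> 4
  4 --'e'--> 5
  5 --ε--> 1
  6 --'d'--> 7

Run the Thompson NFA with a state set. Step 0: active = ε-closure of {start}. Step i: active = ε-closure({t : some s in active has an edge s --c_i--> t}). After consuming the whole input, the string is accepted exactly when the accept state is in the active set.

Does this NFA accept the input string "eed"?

Answer: ACCEPT

Trace:
S₀ = ε-closure({0}) = {0,1,2,6}
'e' @ 1: {3,4}
'e' @ 2: {1,5,6}
'd' @ 3: {7}  [accepting]
end set {7} — state 7 in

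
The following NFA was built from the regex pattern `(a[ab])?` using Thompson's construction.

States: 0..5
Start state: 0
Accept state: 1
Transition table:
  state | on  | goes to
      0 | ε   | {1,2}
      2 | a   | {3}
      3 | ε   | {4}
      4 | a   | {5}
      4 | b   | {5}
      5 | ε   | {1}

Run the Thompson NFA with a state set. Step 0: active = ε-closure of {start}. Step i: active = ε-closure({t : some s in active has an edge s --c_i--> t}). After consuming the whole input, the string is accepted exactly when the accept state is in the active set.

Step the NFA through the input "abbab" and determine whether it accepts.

Answer: REJECT

Trace:
start: ε-closure({0}) = {0,1,2}
'a' @ 1: {3,4}
'b' @ 2: {1,5}  ✓accept
'b' @ 3: {}  — no active states
rest 'ab' ignored (set empty)
final: {}; accept 1 not in set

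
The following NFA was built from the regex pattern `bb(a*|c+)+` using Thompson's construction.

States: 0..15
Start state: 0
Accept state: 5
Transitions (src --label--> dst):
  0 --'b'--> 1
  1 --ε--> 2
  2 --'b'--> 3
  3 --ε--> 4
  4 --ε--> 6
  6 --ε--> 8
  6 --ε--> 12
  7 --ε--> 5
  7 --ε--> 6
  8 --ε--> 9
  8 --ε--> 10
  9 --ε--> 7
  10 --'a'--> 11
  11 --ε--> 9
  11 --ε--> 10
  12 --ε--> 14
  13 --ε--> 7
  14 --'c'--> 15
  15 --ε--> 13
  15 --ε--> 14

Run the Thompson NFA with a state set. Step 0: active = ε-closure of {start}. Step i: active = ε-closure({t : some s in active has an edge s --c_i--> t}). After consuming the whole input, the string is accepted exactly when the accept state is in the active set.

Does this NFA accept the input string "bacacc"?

Answer: REJECT

Steps:
S₀ = ε-closure({0}) = {0}
'b' @ 1: {1,2}
'a' @ 2: {}  — dead — no transitions
rest 'cacc' ignored (set empty)
after full input: {}  (accept=5 not in)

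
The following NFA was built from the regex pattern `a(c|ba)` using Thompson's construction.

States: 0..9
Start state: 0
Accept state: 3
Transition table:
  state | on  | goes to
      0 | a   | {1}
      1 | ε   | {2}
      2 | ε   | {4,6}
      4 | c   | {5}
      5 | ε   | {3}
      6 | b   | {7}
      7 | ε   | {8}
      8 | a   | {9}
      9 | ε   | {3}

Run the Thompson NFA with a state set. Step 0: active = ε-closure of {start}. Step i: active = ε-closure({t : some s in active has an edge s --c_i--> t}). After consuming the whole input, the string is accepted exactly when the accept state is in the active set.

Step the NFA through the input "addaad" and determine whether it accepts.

start: ε-closure({0}) = {0}
'a' @ 1: {1,2,4,6}
'd' @ 2: {}  — dead — no transitions
rest 'daad' ignored (set empty)
end set {} — state 3 not in

Answer: REJECT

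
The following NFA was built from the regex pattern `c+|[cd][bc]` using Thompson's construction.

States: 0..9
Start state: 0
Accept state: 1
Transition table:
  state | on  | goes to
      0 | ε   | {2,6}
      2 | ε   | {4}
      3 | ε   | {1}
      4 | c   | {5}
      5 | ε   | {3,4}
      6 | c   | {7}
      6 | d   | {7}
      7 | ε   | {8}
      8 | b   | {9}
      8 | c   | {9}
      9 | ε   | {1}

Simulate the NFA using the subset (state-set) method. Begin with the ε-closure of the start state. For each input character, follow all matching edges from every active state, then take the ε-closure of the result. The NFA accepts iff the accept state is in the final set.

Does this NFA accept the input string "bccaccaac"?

S₀ = ε-closure({0}) = {0,2,4,6}
'b' @ 1: {}  — dead — no transitions
rest 'ccaccaac' ignored (set empty)
end set {} — state 1 not in

Answer: REJECT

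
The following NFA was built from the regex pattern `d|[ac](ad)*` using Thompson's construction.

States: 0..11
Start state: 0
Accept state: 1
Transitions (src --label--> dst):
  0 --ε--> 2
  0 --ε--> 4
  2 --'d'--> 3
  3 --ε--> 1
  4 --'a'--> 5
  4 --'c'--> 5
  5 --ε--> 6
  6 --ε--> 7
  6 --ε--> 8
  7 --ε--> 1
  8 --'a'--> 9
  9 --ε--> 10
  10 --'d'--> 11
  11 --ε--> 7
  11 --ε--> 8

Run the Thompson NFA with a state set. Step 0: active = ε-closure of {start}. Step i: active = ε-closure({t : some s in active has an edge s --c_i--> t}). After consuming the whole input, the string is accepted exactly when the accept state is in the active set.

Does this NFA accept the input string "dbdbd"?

start: ε-closure({0}) = {0,2,4}
'd' @ 1: {1,3}  [accepting]
'b' @ 2: {}  — state set empty
rest 'dbd' ignored (set empty)
final: {}; accept 1 not in set

Answer: REJECT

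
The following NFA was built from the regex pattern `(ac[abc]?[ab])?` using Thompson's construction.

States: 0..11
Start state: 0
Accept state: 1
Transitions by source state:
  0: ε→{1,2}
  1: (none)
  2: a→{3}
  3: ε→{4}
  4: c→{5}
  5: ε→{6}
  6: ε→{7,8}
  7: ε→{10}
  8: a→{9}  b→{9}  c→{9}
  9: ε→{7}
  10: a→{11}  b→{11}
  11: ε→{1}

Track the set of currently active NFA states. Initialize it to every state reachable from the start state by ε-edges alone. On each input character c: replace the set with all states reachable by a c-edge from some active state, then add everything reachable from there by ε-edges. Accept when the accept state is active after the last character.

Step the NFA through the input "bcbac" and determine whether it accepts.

S₀ = ε-closure({0}) = {0,1,2}
'b' @ 1: {}  — state set empty
rest 'cbac' ignored (set empty)
final: {}; accept 1 not in set

Answer: REJECT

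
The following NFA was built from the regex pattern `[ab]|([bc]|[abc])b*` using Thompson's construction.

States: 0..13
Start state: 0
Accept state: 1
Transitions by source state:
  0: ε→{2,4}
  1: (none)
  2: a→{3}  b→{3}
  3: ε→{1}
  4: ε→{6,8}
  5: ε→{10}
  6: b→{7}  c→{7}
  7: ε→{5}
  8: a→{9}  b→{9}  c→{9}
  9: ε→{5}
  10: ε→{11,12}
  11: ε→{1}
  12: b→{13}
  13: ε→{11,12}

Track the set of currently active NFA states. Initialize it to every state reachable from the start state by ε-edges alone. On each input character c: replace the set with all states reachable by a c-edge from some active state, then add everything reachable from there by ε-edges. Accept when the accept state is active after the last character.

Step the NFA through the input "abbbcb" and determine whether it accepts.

start: ε-closure({0}) = {0,2,4,6,8}
'a' @ 1: {1,3,5,9,10,11,12}  (accept∈set)
'b' @ 2: {1,11,12,13}  (accept∈set)
'b' @ 3: {1,11,12,13}  (accept∈set)
'b' @ 4: {1,11,12,13}  (accept∈set)
'c' @ 5: {}  — no active states
rest 'b' ignored (set empty)
end set {} — state 1 not in

Answer: REJECT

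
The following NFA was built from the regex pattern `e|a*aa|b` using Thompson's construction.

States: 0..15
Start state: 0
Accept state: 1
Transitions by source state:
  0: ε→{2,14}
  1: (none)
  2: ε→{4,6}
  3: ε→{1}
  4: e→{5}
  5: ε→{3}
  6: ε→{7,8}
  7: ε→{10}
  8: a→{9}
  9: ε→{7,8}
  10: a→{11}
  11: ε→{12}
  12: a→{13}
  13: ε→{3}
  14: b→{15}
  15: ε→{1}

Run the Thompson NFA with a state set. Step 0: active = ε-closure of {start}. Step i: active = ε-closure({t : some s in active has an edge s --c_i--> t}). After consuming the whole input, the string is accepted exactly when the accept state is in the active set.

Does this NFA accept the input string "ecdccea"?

start: ε-closure({0}) = {0,2,4,6,7,8,10,14}
'e' @ 1: {1,3,5}  (accept∈set)
'c' @ 2: {}  — dead — no transitions
rest 'dccea' ignored (set empty)
final: {}; accept 1 not in set

Answer: REJECT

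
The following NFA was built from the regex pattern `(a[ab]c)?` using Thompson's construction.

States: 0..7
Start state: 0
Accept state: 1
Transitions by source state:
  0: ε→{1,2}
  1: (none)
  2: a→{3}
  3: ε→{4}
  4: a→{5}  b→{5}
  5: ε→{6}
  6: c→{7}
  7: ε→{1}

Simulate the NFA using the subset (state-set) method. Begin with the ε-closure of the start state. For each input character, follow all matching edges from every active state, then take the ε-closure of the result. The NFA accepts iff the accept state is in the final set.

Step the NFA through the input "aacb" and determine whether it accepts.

Answer: REJECT

Steps:
S₀ = ε-closure({0}) = {0,1,2}
'a' @ 1: {3,4}
'a' @ 2: {5,6}
'c' @ 3: {1,7}  [accepting]
'b' @ 4: {}  — dead — no transitions
after full input: {}  (accept=1 not in)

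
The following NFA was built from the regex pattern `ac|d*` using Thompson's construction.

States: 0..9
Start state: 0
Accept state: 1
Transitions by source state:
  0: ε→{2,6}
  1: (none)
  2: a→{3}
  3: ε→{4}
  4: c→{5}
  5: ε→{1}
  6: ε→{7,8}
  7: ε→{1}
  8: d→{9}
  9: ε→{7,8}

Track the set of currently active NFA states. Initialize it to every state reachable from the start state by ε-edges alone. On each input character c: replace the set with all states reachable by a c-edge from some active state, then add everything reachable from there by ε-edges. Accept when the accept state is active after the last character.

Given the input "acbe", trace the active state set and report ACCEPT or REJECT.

start: ε-closure({0}) = {0,1,2,6,7,8}
'a' @ 1: {3,4}
'c' @ 2: {1,5}  ✓accept
'b' @ 3: {}  — dead — no transitions
rest 'e' ignored (set empty)
after full input: {}  (accept=1 not in)

Answer: REJECT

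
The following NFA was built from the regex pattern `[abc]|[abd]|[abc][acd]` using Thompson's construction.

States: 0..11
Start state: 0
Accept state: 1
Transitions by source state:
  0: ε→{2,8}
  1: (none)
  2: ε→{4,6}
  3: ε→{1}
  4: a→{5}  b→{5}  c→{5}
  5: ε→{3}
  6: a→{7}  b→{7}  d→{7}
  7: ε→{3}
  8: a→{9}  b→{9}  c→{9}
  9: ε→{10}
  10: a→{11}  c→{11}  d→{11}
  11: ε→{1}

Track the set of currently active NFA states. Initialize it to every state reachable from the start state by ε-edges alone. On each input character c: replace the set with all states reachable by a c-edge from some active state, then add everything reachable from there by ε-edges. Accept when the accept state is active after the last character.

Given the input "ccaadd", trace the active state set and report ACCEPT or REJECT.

Answer: REJECT

Derivation:
initial (ε-close {0}): {0,2,4,6,8}
'c' @ 1: {1,3,5,9,10}  ✓accept
'c' @ 2: {1,11}  ✓accept
'a' @ 3: {}  — dead — no transitions
rest 'add' ignored (set empty)
end set {} — state 1 not in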